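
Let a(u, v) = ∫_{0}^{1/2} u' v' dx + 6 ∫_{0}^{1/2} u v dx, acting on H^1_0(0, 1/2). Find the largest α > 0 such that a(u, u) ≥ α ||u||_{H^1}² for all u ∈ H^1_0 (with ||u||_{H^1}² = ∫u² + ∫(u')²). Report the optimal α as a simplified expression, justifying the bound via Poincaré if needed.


α = 1

Coercivity of a(·,·) on H^1_0(0, 1/2) means a(u, u) ≥ α ||u||_{H^1}² for every u ∈ H^1_0.
The interval has length L = 1/2, and Poincaré/coercivity depend only on L. Here a(u, u) = ∫(u')² + (6)·∫u².
Here c = 6 ≥ 1, so a(u,u) = ∫(u')² + c∫u² ≥ ∫(u')² + ∫u² = ||u||_{H^1}², i.e. α = 1 works. No larger α is possible: a(u,u) ≥ α||u||_{H^1}² means (1−α)∫(u')² ≥ (α−c)∫u², and for the modes u_n = sin(nπ(x−x₀)/L) (x₀ the left endpoint) one has ∫u_n²/∫(u_n')² = (L/(nπ))² → 0, so a(u_n,u_n)/||u_n||_{H^1}² → 1. Hence the optimal constant is α = 1.
Therefore α = 1.


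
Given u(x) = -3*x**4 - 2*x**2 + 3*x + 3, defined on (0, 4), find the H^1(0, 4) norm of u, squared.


||u||_{H^1}^2 = 65803928/105

The H^1 norm (squared) on an interval (0, L) is
  ||u||_{H^1}^2 = ∫_0^L u(x)^2 dx + ∫_0^L u'(x)^2 dx.
Compute u'(x) = -12*x**3 - 4*x + 3.
Then u(x)^2 = 9*x**8 + 12*x**6 - 18*x**5 - 14*x**4 - 12*x**3 - 3*x**2 + 18*x + 9 and u'(x)^2 = 144*x**6 + 96*x**4 - 72*x**3 + 16*x**2 - 24*x + 9.
Integrate each monomial from 0 to 4 using ∫_0^4 c·x^n dx = c·4^(n+1)/(n+1):
  ∫_0^4 u(x)^2 dx = ∫_0^4 (9*x^8 + 12*x^6 - 18*x^5 - 14*x^4 - 12*x^3 - 3*x^2 + 18*x + 9) dx. Term by term:
    ∫_0^4 9*x^8 dx = 262144;  ∫_0^4 12*x^6 dx = 196608/7;  ∫_0^4 -18*x^5 dx = -12288;
    ∫_0^4 -14*x^4 dx = -14336/5;  ∫_0^4 -12*x^3 dx = -768;  ∫_0^4 -3*x^2 dx = -64;
    ∫_0^4 18*x dx = 144;  ∫_0^4 9 dx = 36.
  Sum: 262144 + 196608/7 − 12288 − 14336/5 − 768 − 64 + 144 + 36 = 9604828/35.
  ∫_0^4 u'(x)^2 dx = ∫_0^4 (144*x^6 + 96*x^4 - 72*x^3 + 16*x^2 - 24*x + 9) dx. Term by term:
    ∫_0^4 144*x^6 dx = 2359296/7;  ∫_0^4 96*x^4 dx = 98304/5;  ∫_0^4 -72*x^3 dx = -4608;
    ∫_0^4 16*x^2 dx = 1024/3;  ∫_0^4 -24*x dx = -192;  ∫_0^4 9 dx = 36.
  Sum: 2359296/7 + 98304/5 − 4608 + 1024/3 − 192 + 36 = 36989444/105.
Adding: ||u||_{H^1}^2 = 9604828/35 + 36989444/105 = 65803928/105.


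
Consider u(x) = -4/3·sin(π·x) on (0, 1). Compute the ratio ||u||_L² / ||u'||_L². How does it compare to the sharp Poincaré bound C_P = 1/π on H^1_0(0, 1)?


||u||_L² / ||u'||_L² = 1/π = C_P.

u(x) = -4/3·sin(π·x), so u'(x) = -4*π*cos(π*x)/3.
Writing u(x) = A·sin(kπx/L) with A = -4/3 and k = 1, use ∫_0^L sin²(kπx/L) dx = L/2 and ∫_0^L cos²(kπx/L) dx = L/2.
u² = 16/9·sin²(π·x) and (u')² = 16*π^2/9·cos²(π·x), and each of sin², cos² integrates to L/2 = 1/2 over (0, 1).
∫_0^1 u² dx = 8/9, so ||u||_L² = 2*sqrt(2)/3.
∫_0^1 (u')² dx = 8*π^2/9, so ||u'||_L² = 2*sqrt(2)*π/3.
Ratio ||u||_L² / ||u'||_L² = 1/π.
Sharp Poincaré constant on H^1_0(0, 1) is C_P = L/π = 1/π, achieved by sin(π·x).
This is the k = 1 eigenfunction (up to amplitude), so the ratio equals the sharp Poincaré constant exactly.


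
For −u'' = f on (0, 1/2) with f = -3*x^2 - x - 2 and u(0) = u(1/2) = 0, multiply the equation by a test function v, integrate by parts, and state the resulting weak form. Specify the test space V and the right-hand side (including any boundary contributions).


V = H^1_0(0, 1/2) (so v(0) = v(1/2) = 0); weak form: ∫_0^1/2 u'v' dx = ∫_0^1/2 (-3*x^2 - x - 2) v dx for all v ∈ V.

Multiply both sides by a test function v and integrate from 0 to 1/2:
  ∫_0^1/2 −u''(x) v(x) dx = ∫_0^1/2 f(x) v(x) dx.
Integrate the LHS by parts once:
  ∫_0^1/2 −u'' v dx = −[u'(x) v(x)]_0^1/2 + ∫_0^1/2 u'(x) v'(x) dx.
Thus ∫_0^1/2 u'(x) v'(x) dx = ∫_0^1/2 f(x) v(x) dx + [u'(x) v(x)]_0^1/2.
Choose V so that boundary terms are either known or forced to vanish.
u is Dirichlet: u(0) = u(1/2) = 0. Let V = H^1_0(0, 1/2); then v(0) = v(1/2) = 0, and [u' v]_0^1/2 = 0.
Weak formulation: find u (satisfying any essential BC) such that ∫_0^1/2 u'(x) v'(x) dx = ∫_0^1/2 f v dx for all v ∈ V.
Substituting f(x) = -3*x^2 - x - 2, the right-hand side is ∫_0^1/2 (-3*x^2 - x - 2) v dx.


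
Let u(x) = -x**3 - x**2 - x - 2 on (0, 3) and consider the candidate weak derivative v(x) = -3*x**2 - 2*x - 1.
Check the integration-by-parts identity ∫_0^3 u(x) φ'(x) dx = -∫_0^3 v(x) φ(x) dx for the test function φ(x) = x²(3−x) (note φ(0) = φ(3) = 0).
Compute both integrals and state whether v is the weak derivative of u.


LHS = 2079/20, RHS = 2079/20. Yes, v = u' weakly.

u(x) = -x**3 - x**2 - x - 2, classical derivative u'(x) = -3*x**2 - 2*x - 1.
φ(x) = x²(3−x), so φ'(x) = 3*x*(2 - x).
Note φ(0) = φ(3) = 0, so the boundary term u·φ vanishes.
LHS = ∫_0^3 u(x) φ'(x) dx = ∫_0^3 (3*x^5 - 3*x^4 - 3*x^3 - 12*x) dx. Term by term:
  ∫_0^3 3*x^5 dx = 729/2;  ∫_0^3 -3*x^4 dx = -729/5;  ∫_0^3 -3*x^3 dx = -243/4;
  ∫_0^3 -12*x dx = -54.
Sum: 729/2 − 729/5 − 243/4 − 54 = 2079/20.
So LHS = 2079/20.
∫_0^3 v(x) φ(x) dx = ∫_0^3 (3*x^5 - 7*x^4 - 5*x^3 - 3*x^2) dx. Term by term:
  ∫_0^3 3*x^5 dx = 729/2;  ∫_0^3 -7*x^4 dx = -1701/5;  ∫_0^3 -5*x^3 dx = -405/4;
  ∫_0^3 -3*x^2 dx = -27.
Sum: 729/2 − 1701/5 − 405/4 − 27 = -2079/20.
So RHS = -∫_0^3 v(x) φ(x) dx = 2079/20.
LHS = RHS, so the identity holds for this test φ.
Moreover u is smooth here and v(x) = u'(x) = -3*x**2 - 2*x - 1 pointwise, so the identity holds for every test function. Hence v is the weak derivative of u.


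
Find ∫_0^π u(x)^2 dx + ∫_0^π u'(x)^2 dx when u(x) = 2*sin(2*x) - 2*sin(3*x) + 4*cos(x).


||u||_{H^1(0,π)}^2 = 128/3 + 46*π

u'(x) = -4*sin(x) + 4*cos(2*x) - 6*cos(3*x).
Expand u² and (u')² and integrate term by term on (0, π), using: for integers n ≥ 1, ∫_0^π sin²(nx) dx = ∫_0^π cos²(nx) dx = π/2; for n ≠ n', ∫_0^π sin(nx)sin(n'x) dx = ∫_0^π cos(nx)cos(n'x) dx = 0; and by product-to-sum, ∫_0^π sin(nx)cos(n'x) dx = ½∫_0^π [sin((n+n')x) + sin((n−n')x)] dx, which is 0 when n+n' is even and 2n/(n²−n'²) when n+n' is odd (it need not vanish on (0, π)).
  u² squared terms: (-2)²·∫sin(3x)² dx = 4·π/2 = 2*π;  (2)²·∫sin(2x)² dx = 4·π/2 = 2*π;  (4)²·∫cos(x)² dx = 16·π/2 = 8*π.
  u² cross terms: 2·(-2)·(2)·∫sin(3x)·sin(2x) dx = -8·(0) = 0;  2·(-2)·(4)·∫sin(3x)·cos(x) dx = -16·(0) = 0;  2·(2)·(4)·∫sin(2x)·cos(x) dx = 16·(4/3) = 64/3.
  So ∫_0^π u² dx = 2*π + 2*π + 8*π + 0 + 0 + 64/3 = 64/3 + 12*π.
  (u')² squared terms: (-6)²·∫cos(3x)² dx = 36·π/2 = 18*π;  (-4)²·∫sin(x)² dx = 16·π/2 = 8*π;  (4)²·∫cos(2x)² dx = 16·π/2 = 8*π.
  (u')² cross terms: 2·(-6)·(-4)·∫cos(3x)·sin(x) dx = 48·(0) = 0;  2·(-6)·(4)·∫cos(3x)·cos(2x) dx = -48·(0) = 0;  2·(-4)·(4)·∫sin(x)·cos(2x) dx = -32·(-2/3) = 64/3.
  So ∫_0^π (u')² dx = 18*π + 8*π + 8*π + 0 + 0 + 64/3 = 64/3 + 34*π.
||u||_{H^1}^2 = (64/3 + 12*π) + (64/3 + 34*π) = 128/3 + 46*π.


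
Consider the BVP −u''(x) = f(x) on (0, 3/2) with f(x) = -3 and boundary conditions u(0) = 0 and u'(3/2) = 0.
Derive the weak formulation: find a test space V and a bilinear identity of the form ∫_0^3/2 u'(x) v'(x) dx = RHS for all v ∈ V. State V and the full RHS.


V = {v ∈ H^1(0, 3/2) : v(0) = 0} (test functions vanish at x = 0 where u is specified); weak form: ∫_0^3/2 u'v' dx = ∫_0^3/2 (-3) v dx for all v ∈ V.

Multiply both sides by a test function v and integrate from 0 to 3/2:
  ∫_0^3/2 −u''(x) v(x) dx = ∫_0^3/2 f(x) v(x) dx.
Integrate the LHS by parts once:
  ∫_0^3/2 −u'' v dx = −[u'(x) v(x)]_0^3/2 + ∫_0^3/2 u'(x) v'(x) dx.
Thus ∫_0^3/2 u'(x) v'(x) dx = ∫_0^3/2 f(x) v(x) dx + [u'(x) v(x)]_0^3/2.
Choose V so that boundary terms are either known or forced to vanish.
Mixed BC: u(0) = 0 (Dirichlet) and u'(3/2) = 0 (Neumann). Define V = {v ∈ H^1(0, 3/2) : v(0) = 0}. Then [u' v]_0^3/2 = u'(3/2)·v(3/2) − u'(0)·0 = 0.
Weak formulation: find u (satisfying any essential BC) such that ∫_0^3/2 u'(x) v'(x) dx = ∫_0^3/2 f v dx for all v ∈ V (Dirichlet at 0 absorbed into V; the Neumann datum at x = 3/2 is zero, so no boundary term remains).
Substituting f(x) = -3, the right-hand side is ∫_0^3/2 (-3) v dx.


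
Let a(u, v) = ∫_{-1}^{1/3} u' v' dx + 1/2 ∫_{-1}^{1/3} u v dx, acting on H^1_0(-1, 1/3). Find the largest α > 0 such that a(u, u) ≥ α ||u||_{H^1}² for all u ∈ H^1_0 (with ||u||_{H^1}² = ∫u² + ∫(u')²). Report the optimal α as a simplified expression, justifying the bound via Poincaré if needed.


α = (8 + 9*π^2)/(16 + 9*π^2)

Coercivity of a(·,·) on H^1_0(-1, 1/3) means a(u, u) ≥ α ||u||_{H^1}² for every u ∈ H^1_0.
The interval has length L = 4/3, and Poincaré/coercivity depend only on L. Here a(u, u) = ∫(u')² + (1/2)·∫u².
Here 0 < c = 1/2 < 1. The condition a(u,u) ≥ α||u||_{H^1}² reads (1−α)∫(u')² ≥ (α−c)∫u². Any admissible α is ≤ 1 (rapidly oscillating u have ∫u²/∫(u')² → 0), and α = 1 would force 0 ≥ (1−c)∫u², impossible since c < 1; so 1−α > 0. By the sharp Poincaré inequality on H^1_0 of an interval of length L, ∫(u')² ≥ (π/L)²∫u² with equality for the first sine mode sin(π(x−x₀)/L) (x₀ the left endpoint), so the inequality holds for all u iff (1−α)(π/L)² ≥ α − c, i.e. α ≤ ((π/L)² + c)/((π/L)² + 1) = (1 + c(L/π)²)/(1 + (L/π)²). With (π/L)² = 9*π^2/16 and c = 1/2, the largest admissible constant is α = ((π/L)² + c)/((π/L)² + 1).
Simplifying, α = (8 + 9*π^2)/(16 + 9*π^2).


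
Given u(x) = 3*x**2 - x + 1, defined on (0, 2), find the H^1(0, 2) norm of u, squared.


||u||_{H^1}^2 = 1864/15

The H^1 norm (squared) on an interval (0, L) is
  ||u||_{H^1}^2 = ∫_0^L u(x)^2 dx + ∫_0^L u'(x)^2 dx.
Compute u'(x) = 6*x - 1.
Then u(x)^2 = 9*x**4 - 6*x**3 + 7*x**2 - 2*x + 1 and u'(x)^2 = 36*x**2 - 12*x + 1.
Integrate each monomial from 0 to 2 using ∫_0^2 c·x^n dx = c·2^(n+1)/(n+1):
  ∫_0^2 u(x)^2 dx = ∫_0^2 (9*x^4 - 6*x^3 + 7*x^2 - 2*x + 1) dx. Term by term:
    ∫_0^2 9*x^4 dx = 288/5;  ∫_0^2 -6*x^3 dx = -24;  ∫_0^2 7*x^2 dx = 56/3;
    ∫_0^2 -2*x dx = -4;  ∫_0^2 1 dx = 2.
  Sum: 288/5 − 24 + 56/3 − 4 + 2 = 754/15.
  ∫_0^2 u'(x)^2 dx = ∫_0^2 (36*x^2 - 12*x + 1) dx. Term by term:
    ∫_0^2 36*x^2 dx = 96;  ∫_0^2 -12*x dx = -24;  ∫_0^2 1 dx = 2.
  Sum: 96 − 24 + 2 = 74.
Adding: ||u||_{H^1}^2 = 754/15 + 74 = 1864/15.


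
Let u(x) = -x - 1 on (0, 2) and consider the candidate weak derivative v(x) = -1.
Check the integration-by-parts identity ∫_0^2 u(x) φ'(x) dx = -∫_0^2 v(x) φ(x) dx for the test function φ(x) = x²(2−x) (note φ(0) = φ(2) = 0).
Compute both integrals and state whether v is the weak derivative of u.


LHS = 4/3, RHS = 4/3. Yes, v = u' weakly.

u(x) = -x - 1, classical derivative u'(x) = -1.
φ(x) = x²(2−x), so φ'(x) = x*(4 - 3*x).
Note φ(0) = φ(2) = 0, so the boundary term u·φ vanishes.
LHS = ∫_0^2 u(x) φ'(x) dx = ∫_0^2 (3*x^3 - x^2 - 4*x) dx. Term by term:
  ∫_0^2 3*x^3 dx = 12;  ∫_0^2 -x^2 dx = -8/3;  ∫_0^2 -4*x dx = -8.
Sum: 12 − 8/3 − 8 = 4/3.
So LHS = 4/3.
∫_0^2 v(x) φ(x) dx = ∫_0^2 (x^3 - 2*x^2) dx. Term by term:
  ∫_0^2 x^3 dx = 4;  ∫_0^2 -2*x^2 dx = -16/3.
Sum: 4 − 16/3 = -4/3.
So RHS = -∫_0^2 v(x) φ(x) dx = 4/3.
LHS = RHS, so the identity holds for this test φ.
Moreover u is smooth here and v(x) = u'(x) = -1 pointwise, so the identity holds for every test function. Hence v is the weak derivative of u.


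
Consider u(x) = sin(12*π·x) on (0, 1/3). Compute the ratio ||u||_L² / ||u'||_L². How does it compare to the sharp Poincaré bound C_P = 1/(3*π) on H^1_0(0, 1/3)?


||u||_L² / ||u'||_L² = 1/(12*π) < C_P = 1/(3*π).

u(x) = sin(12*π·x), so u'(x) = 12*π*cos(12*π*x).
Writing u(x) = A·sin(kπx/L) with A = 1 and k = 4, use ∫_0^L sin²(kπx/L) dx = L/2 and ∫_0^L cos²(kπx/L) dx = L/2.
u² = 1·sin²(12*π·x) and (u')² = 144*π^2·cos²(12*π·x), and each of sin², cos² integrates to L/2 = 1/6 over (0, 1/3).
∫_0^1/3 u² dx = 1/6, so ||u||_L² = sqrt(6)/6.
∫_0^1/3 (u')² dx = 24*π^2, so ||u'||_L² = 2*sqrt(6)*π.
Ratio ||u||_L² / ||u'||_L² = 1/(12*π).
Sharp Poincaré constant on H^1_0(0, 1/3) is C_P = L/π = 1/(3*π), achieved by sin(3*π·x).
This is the k = 4 harmonic; the ratio L/(kπ) is strictly less than C_P = L/π, consistent with the sharp inequality ||u||_L² ≤ C_P ||u'||_L².


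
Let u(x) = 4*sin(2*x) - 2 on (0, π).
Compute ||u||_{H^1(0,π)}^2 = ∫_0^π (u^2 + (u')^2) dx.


||u||_{H^1(0,π)}^2 = 44*π

u'(x) = 8*cos(2*x).
Expand u² and (u')² and integrate term by term on (0, π), using: for integers n ≥ 1, ∫_0^π sin²(nx) dx = ∫_0^π cos²(nx) dx = π/2; for n ≠ n', ∫_0^π sin(nx)sin(n'x) dx = ∫_0^π cos(nx)cos(n'x) dx = 0; and by product-to-sum, ∫_0^π sin(nx)cos(n'x) dx = ½∫_0^π [sin((n+n')x) + sin((n−n')x)] dx, which is 0 when n+n' is even and 2n/(n²−n'²) when n+n' is odd (it need not vanish on (0, π)). For the constant mode: ∫_0^π 1 dx = π, ∫_0^π cos(nx) dx = 0, ∫_0^π sin(nx) dx = (1−(−1)^n)/n.
  u² squared terms: (-2)²·∫1 dx = 4·π = 4*π;  (4)²·∫sin(2x)² dx = 16·π/2 = 8*π.
  u² cross terms: 2·(-2)·(4)·∫1·sin(2x) dx = -16·(0) = 0.
  So ∫_0^π u² dx = 4*π + 8*π + 0 = 12*π.
  (u')² squared terms: (8)²·∫cos(2x)² dx = 64·π/2 = 32*π.
  So ∫_0^π (u')² dx = 32*π.
||u||_{H^1}^2 = (12*π) + (32*π) = 44*π.


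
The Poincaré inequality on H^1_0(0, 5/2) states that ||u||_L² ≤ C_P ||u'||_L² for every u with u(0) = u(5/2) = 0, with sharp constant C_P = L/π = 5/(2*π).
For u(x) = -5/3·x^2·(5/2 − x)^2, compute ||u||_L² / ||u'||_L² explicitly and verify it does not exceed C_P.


||u||_L² / ||u'||_L² = 5*sqrt(3)/12 < C_P = 5/(2*π).

u(x) = -5/3·x^2·(5/2 − x)^2, so u'(x) = 5*x*(-8*x^2 + 30*x - 25)/6.
u(x) = -5/3·x^2·(5/2 − x)^2 vanishes at x = 0 and x = 5/2, so u ∈ H^1_0(0, 5/2). Differentiate via the product rule and integrate the resulting polynomials term by term.
  ∫_0^5/2 u² dx = ∫_0^5/2 (25*x^8/9 - 250*x^7/9 + 625*x^6/6 - 3125*x^5/18 + 15625*x^4/144) dx. Term by term:
    ∫_0^5/2 25*x^8/9 dx = 48828125/41472;  ∫_0^5/2 -250*x^7/9 dx = -48828125/9216;  ∫_0^5/2 625*x^6/6 dx = 48828125/5376;
    ∫_0^5/2 -3125*x^5/18 dx = -48828125/6912;  ∫_0^5/2 15625*x^4/144 dx = 9765625/4608.
  Sum: 48828125/41472 − 48828125/9216 + 48828125/5376 − 48828125/6912 + 9765625/4608 = 9765625/580608.
  ∫_0^5/2 (u')² dx = ∫_0^5/2 (400*x^6/9 - 1000*x^5/3 + 8125*x^4/9 - 3125*x^3/3 + 15625*x^2/36) dx. Term by term:
    ∫_0^5/2 400*x^6/9 dx = 1953125/504;  ∫_0^5/2 -1000*x^5/3 dx = -1953125/144;  ∫_0^5/2 8125*x^4/9 dx = 5078125/288;
    ∫_0^5/2 -3125*x^3/3 dx = -1953125/192;  ∫_0^5/2 15625*x^2/36 dx = 1953125/864.
  Sum: 1953125/504 − 1953125/144 + 5078125/288 − 1953125/192 + 1953125/864 = 390625/12096.
∫_0^5/2 u² dx = 9765625/580608, so ||u||_L² = 3125*sqrt(7)/2016.
∫_0^5/2 (u')² dx = 390625/12096, so ||u'||_L² = 625*sqrt(21)/504.
Ratio ||u||_L² / ||u'||_L² = 5*sqrt(3)/12.
Sharp Poincaré constant on H^1_0(0, 5/2) is C_P = L/π = 5/(2*π), achieved by sin(2*π/5·x).
A polynomial bump cannot attain the sharp Poincaré constant (only the first sine eigenfunction does), so the ratio is strictly less than C_P, consistent with ||u||_L² ≤ C_P ||u'||_L².


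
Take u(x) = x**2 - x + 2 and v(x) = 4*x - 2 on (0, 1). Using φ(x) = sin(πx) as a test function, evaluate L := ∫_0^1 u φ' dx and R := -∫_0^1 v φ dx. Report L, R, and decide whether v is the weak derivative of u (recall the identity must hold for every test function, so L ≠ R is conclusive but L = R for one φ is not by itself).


LHS = 0, RHS = 0. No, v is not the weak derivative of u.

u(x) = x**2 - x + 2, classical derivative u'(x) = 2*x - 1.
φ(x) = sin(πx), so φ'(x) = π*cos(π*x).
Note φ(0) = φ(1) = 0, so the boundary term u·φ vanishes.
LHS = ∫_0^1 u(x) φ'(x) dx = ∫_0^1 (π*x^2*cos(π*x) - π*x*cos(π*x) + 2*π*cos(π*x)) dx. Term by term:
  ∫_0^1 2*π*cos(π*x) dx = 0;  ∫_0^1 π*x^2*cos(π*x) dx = -2/π;  ∫_0^1 -π*x*cos(π*x) dx = 2/π.
Sum: 0 − 2/π + 2/π = 0.
So LHS = 0.
∫_0^1 v(x) φ(x) dx = ∫_0^1 (4*x*sin(π*x) - 2*sin(π*x)) dx. Term by term:
  ∫_0^1 -2*sin(π*x) dx = -4/π;  ∫_0^1 4*x*sin(π*x) dx = 4/π.
Sum: -4/π + 4/π = 0.
So RHS = -∫_0^1 v(x) φ(x) dx = 0.
LHS = RHS, so the identity holds for this particular φ. But this is necessary, not sufficient: a weak derivative must satisfy the identity for EVERY test function in C_c^∞(0, 1).
Here u is smooth, so its weak derivative equals its classical derivative u'(x) = 2*x - 1. Since v(x) = 4*x - 2 ≠ u'(x), v is NOT the weak derivative of u — the agreement for this single φ is a coincidence (the difference v − u' happens to be L²-orthogonal to this φ).


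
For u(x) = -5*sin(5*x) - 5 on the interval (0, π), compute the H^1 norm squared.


||u||_{H^1(0,π)}^2 = 20 + 350*π

u'(x) = -25*cos(5*x).
Expand u² and (u')² and integrate term by term on (0, π), using: for integers n ≥ 1, ∫_0^π sin²(nx) dx = ∫_0^π cos²(nx) dx = π/2; for n ≠ n', ∫_0^π sin(nx)sin(n'x) dx = ∫_0^π cos(nx)cos(n'x) dx = 0; and by product-to-sum, ∫_0^π sin(nx)cos(n'x) dx = ½∫_0^π [sin((n+n')x) + sin((n−n')x)] dx, which is 0 when n+n' is even and 2n/(n²−n'²) when n+n' is odd (it need not vanish on (0, π)). For the constant mode: ∫_0^π 1 dx = π, ∫_0^π cos(nx) dx = 0, ∫_0^π sin(nx) dx = (1−(−1)^n)/n.
  u² squared terms: (-5)²·∫1 dx = 25·π = 25*π;  (-5)²·∫sin(5x)² dx = 25·π/2 = 25*π/2.
  u² cross terms: 2·(-5)·(-5)·∫1·sin(5x) dx = 50·(2/5) = 20.
  So ∫_0^π u² dx = 25*π + 25*π/2 + 20 = 20 + 75*π/2.
  (u')² squared terms: (-25)²·∫cos(5x)² dx = 625·π/2 = 625*π/2.
  So ∫_0^π (u')² dx = 625*π/2.
||u||_{H^1}^2 = (20 + 75*π/2) + (625*π/2) = 20 + 350*π.


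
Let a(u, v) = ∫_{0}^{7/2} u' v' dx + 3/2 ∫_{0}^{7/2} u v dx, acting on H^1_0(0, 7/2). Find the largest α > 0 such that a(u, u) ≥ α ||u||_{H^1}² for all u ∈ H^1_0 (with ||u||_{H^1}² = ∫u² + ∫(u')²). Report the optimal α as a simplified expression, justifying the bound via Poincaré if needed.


α = 1

Coercivity of a(·,·) on H^1_0(0, 7/2) means a(u, u) ≥ α ||u||_{H^1}² for every u ∈ H^1_0.
The interval has length L = 7/2, and Poincaré/coercivity depend only on L. Here a(u, u) = ∫(u')² + (3/2)·∫u².
Here c = 3/2 ≥ 1, so a(u,u) = ∫(u')² + c∫u² ≥ ∫(u')² + ∫u² = ||u||_{H^1}², i.e. α = 1 works. No larger α is possible: a(u,u) ≥ α||u||_{H^1}² means (1−α)∫(u')² ≥ (α−c)∫u², and for the modes u_n = sin(nπ(x−x₀)/L) (x₀ the left endpoint) one has ∫u_n²/∫(u_n')² = (L/(nπ))² → 0, so a(u_n,u_n)/||u_n||_{H^1}² → 1. Hence the optimal constant is α = 1.
Therefore α = 1.


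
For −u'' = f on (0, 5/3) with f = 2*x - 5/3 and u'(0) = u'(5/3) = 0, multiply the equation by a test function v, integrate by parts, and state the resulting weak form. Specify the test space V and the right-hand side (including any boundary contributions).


V = H^1(0, 5/3) (no boundary constraint on v; u is determined up to an additive constant); weak form: ∫_0^5/3 u'v' dx = ∫_0^5/3 (2*x - 5/3) v dx for all v ∈ V.

Multiply both sides by a test function v and integrate from 0 to 5/3:
  ∫_0^5/3 −u''(x) v(x) dx = ∫_0^5/3 f(x) v(x) dx.
Integrate the LHS by parts once:
  ∫_0^5/3 −u'' v dx = −[u'(x) v(x)]_0^5/3 + ∫_0^5/3 u'(x) v'(x) dx.
Thus ∫_0^5/3 u'(x) v'(x) dx = ∫_0^5/3 f(x) v(x) dx + [u'(x) v(x)]_0^5/3.
Choose V so that boundary terms are either known or forced to vanish.
u has homogeneous Neumann: u'(0) = u'(5/3) = 0. So [u' v]_0^5/3 = 0·v(5/3) − 0·v(0) = 0 for any v; take V = H^1(0, 5/3).
Weak formulation: find u (satisfying any essential BC) such that ∫_0^5/3 u'(x) v'(x) dx = ∫_0^5/3 f v dx for all v ∈ V (homogeneous Neumann, so boundary terms vanish).
Substituting f(x) = 2*x - 5/3, the right-hand side is ∫_0^5/3 (2*x - 5/3) v dx.
Compatibility check (pure Neumann): taking v ≡ 1 ∈ V gives 0 = ∫_0^5/3 f dx + (0) − (0), i.e. ∫_0^5/3 f dx must equal u'(0) − u'(5/3) = 0. Indeed ∫_0^5/3 (2*x - 5/3) dx = 0, so the data are compatible. The solution is then unique only up to an additive constant (fix it e.g. by requiring ∫_0^5/3 u dx = 0).


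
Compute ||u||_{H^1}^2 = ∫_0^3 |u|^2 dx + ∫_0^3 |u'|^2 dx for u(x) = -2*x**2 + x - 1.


||u||_{H^1}^2 = 1317/5

The H^1 norm (squared) on an interval (0, L) is
  ||u||_{H^1}^2 = ∫_0^L u(x)^2 dx + ∫_0^L u'(x)^2 dx.
Compute u'(x) = 1 - 4*x.
Then u(x)^2 = 4*x**4 - 4*x**3 + 5*x**2 - 2*x + 1 and u'(x)^2 = 16*x**2 - 8*x + 1.
Integrate each monomial from 0 to 3 using ∫_0^3 c·x^n dx = c·3^(n+1)/(n+1):
  ∫_0^3 u(x)^2 dx = ∫_0^3 (4*x^4 - 4*x^3 + 5*x^2 - 2*x + 1) dx. Term by term:
    ∫_0^3 4*x^4 dx = 972/5;  ∫_0^3 -4*x^3 dx = -81;  ∫_0^3 5*x^2 dx = 45;
    ∫_0^3 -2*x dx = -9;  ∫_0^3 1 dx = 3.
  Sum: 972/5 − 81 + 45 − 9 + 3 = 762/5.
  ∫_0^3 u'(x)^2 dx = ∫_0^3 (16*x^2 - 8*x + 1) dx. Term by term:
    ∫_0^3 16*x^2 dx = 144;  ∫_0^3 -8*x dx = -36;  ∫_0^3 1 dx = 3.
  Sum: 144 − 36 + 3 = 111.
Adding: ||u||_{H^1}^2 = 762/5 + 111 = 1317/5.


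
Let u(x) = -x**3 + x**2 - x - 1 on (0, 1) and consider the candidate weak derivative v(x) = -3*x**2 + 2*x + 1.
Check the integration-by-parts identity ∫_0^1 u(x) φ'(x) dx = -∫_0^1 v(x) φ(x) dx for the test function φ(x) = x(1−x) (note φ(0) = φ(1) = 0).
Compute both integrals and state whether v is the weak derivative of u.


LHS = 3/20, RHS = -11/60. No, v is not the weak derivative of u.

u(x) = -x**3 + x**2 - x - 1, classical derivative u'(x) = -3*x**2 + 2*x - 1.
φ(x) = x(1−x), so φ'(x) = 1 - 2*x.
Note φ(0) = φ(1) = 0, so the boundary term u·φ vanishes.
LHS = ∫_0^1 u(x) φ'(x) dx = ∫_0^1 (2*x^4 - 3*x^3 + 3*x^2 + x - 1) dx. Term by term:
  ∫_0^1 2*x^4 dx = 2/5;  ∫_0^1 -3*x^3 dx = -3/4;  ∫_0^1 3*x^2 dx = 1;
  ∫_0^1 x dx = 1/2;  ∫_0^1 -1 dx = -1.
Sum: 2/5 − 3/4 + 1 + 1/2 − 1 = 3/20.
So LHS = 3/20.
∫_0^1 v(x) φ(x) dx = ∫_0^1 (3*x^4 - 5*x^3 + x^2 + x) dx. Term by term:
  ∫_0^1 3*x^4 dx = 3/5;  ∫_0^1 -5*x^3 dx = -5/4;  ∫_0^1 x^2 dx = 1/3;
  ∫_0^1 x dx = 1/2.
Sum: 3/5 − 5/4 + 1/3 + 1/2 = 11/60.
So RHS = -∫_0^1 v(x) φ(x) dx = -11/60.
LHS − RHS = 1/3 ≠ 0, so the identity fails.
(For a valid weak derivative the identity must hold for EVERY test function, in particular this one. The failure shows v is NOT the weak derivative of u.)
Correct weak derivative would be u'(x) = -3*x**2 + 2*x - 1.


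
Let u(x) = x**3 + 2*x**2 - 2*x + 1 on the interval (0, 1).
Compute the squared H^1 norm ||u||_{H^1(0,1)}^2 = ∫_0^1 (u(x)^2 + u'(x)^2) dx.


||u||_{H^1}^2 = 1283/210

The H^1 norm (squared) on an interval (0, L) is
  ||u||_{H^1}^2 = ∫_0^L u(x)^2 dx + ∫_0^L u'(x)^2 dx.
Compute u'(x) = 3*x**2 + 4*x - 2.
Then u(x)^2 = x**6 + 4*x**5 - 6*x**3 + 8*x**2 - 4*x + 1 and u'(x)^2 = 9*x**4 + 24*x**3 + 4*x**2 - 16*x + 4.
Integrate each monomial from 0 to 1 using ∫_0^1 c·x^n dx = c·1^(n+1)/(n+1):
  ∫_0^1 u(x)^2 dx = ∫_0^1 (x^6 + 4*x^5 - 6*x^3 + 8*x^2 - 4*x + 1) dx. Term by term:
    ∫_0^1 x^6 dx = 1/7;  ∫_0^1 4*x^5 dx = 2/3;  ∫_0^1 -6*x^3 dx = -3/2;
    ∫_0^1 8*x^2 dx = 8/3;  ∫_0^1 -4*x dx = -2;  ∫_0^1 1 dx = 1.
  Sum: 1/7 + 2/3 − 3/2 + 8/3 − 2 + 1 = 41/42.
  ∫_0^1 u'(x)^2 dx = ∫_0^1 (9*x^4 + 24*x^3 + 4*x^2 - 16*x + 4) dx. Term by term:
    ∫_0^1 9*x^4 dx = 9/5;  ∫_0^1 24*x^3 dx = 6;  ∫_0^1 4*x^2 dx = 4/3;
    ∫_0^1 -16*x dx = -8;  ∫_0^1 4 dx = 4.
  Sum: 9/5 + 6 + 4/3 − 8 + 4 = 77/15.
Adding: ||u||_{H^1}^2 = 41/42 + 77/15 = 1283/210.


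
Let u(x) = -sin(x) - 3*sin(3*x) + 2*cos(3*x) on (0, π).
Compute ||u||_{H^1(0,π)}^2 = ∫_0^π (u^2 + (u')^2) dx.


||u||_{H^1(0,π)}^2 = 66*π

u'(x) = -6*sin(3*x) - cos(x) - 9*cos(3*x).
Expand u² and (u')² and integrate term by term on (0, π), using: for integers n ≥ 1, ∫_0^π sin²(nx) dx = ∫_0^π cos²(nx) dx = π/2; for n ≠ n', ∫_0^π sin(nx)sin(n'x) dx = ∫_0^π cos(nx)cos(n'x) dx = 0; and by product-to-sum, ∫_0^π sin(nx)cos(n'x) dx = ½∫_0^π [sin((n+n')x) + sin((n−n')x)] dx, which is 0 when n+n' is even and 2n/(n²−n'²) when n+n' is odd (it need not vanish on (0, π)).
  u² squared terms: (-1)²·∫sin(x)² dx = 1·π/2 = π/2;  (-3)²·∫sin(3x)² dx = 9·π/2 = 9*π/2;  (2)²·∫cos(3x)² dx = 4·π/2 = 2*π.
  u² cross terms: 2·(-1)·(-3)·∫sin(x)·sin(3x) dx = 6·(0) = 0;  2·(-1)·(2)·∫sin(x)·cos(3x) dx = -4·(0) = 0;  2·(-3)·(2)·∫sin(3x)·cos(3x) dx = -12·(0) = 0.
  So ∫_0^π u² dx = π/2 + 9*π/2 + 2*π + 0 + 0 + 0 = 7*π.
  (u')² squared terms: (-1)²·∫cos(x)² dx = 1·π/2 = π/2;  (-9)²·∫cos(3x)² dx = 81·π/2 = 81*π/2;  (-6)²·∫sin(3x)² dx = 36·π/2 = 18*π.
  (u')² cross terms: 2·(-1)·(-9)·∫cos(x)·cos(3x) dx = 18·(0) = 0;  2·(-1)·(-6)·∫cos(x)·sin(3x) dx = 12·(0) = 0;  2·(-9)·(-6)·∫cos(3x)·sin(3x) dx = 108·(0) = 0.
  So ∫_0^π (u')² dx = π/2 + 81*π/2 + 18*π + 0 + 0 + 0 = 59*π.
||u||_{H^1}^2 = (7*π) + (59*π) = 66*π.


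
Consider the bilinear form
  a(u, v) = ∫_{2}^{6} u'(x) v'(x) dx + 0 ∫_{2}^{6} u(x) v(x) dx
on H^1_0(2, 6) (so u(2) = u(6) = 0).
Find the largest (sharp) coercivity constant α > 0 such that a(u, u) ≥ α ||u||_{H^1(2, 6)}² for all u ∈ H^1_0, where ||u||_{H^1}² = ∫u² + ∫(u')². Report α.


α = π^2/(π^2 + 16)

Coercivity of a(·,·) on H^1_0(2, 6) means a(u, u) ≥ α ||u||_{H^1}² for every u ∈ H^1_0.
The interval has length L = 4, and Poincaré/coercivity depend only on L. Here a(u, u) = ∫(u')² + (0)·∫u².
Here c = 0, so a(u,u) = ∫(u')² alone. The condition a(u,u) ≥ α||u||_{H^1}² reads (1−α)∫(u')² ≥ (α−c)∫u². Any admissible α is ≤ 1 (rapidly oscillating u have ∫u²/∫(u')² → 0), and α = 1 would force 0 ≥ (1−c)∫u², impossible since c < 1; so 1−α > 0. By the sharp Poincaré inequality on H^1_0 of an interval of length L, ∫(u')² ≥ (π/L)²∫u² with equality for the first sine mode sin(π(x−x₀)/L) (x₀ the left endpoint), so the inequality holds for all u iff (1−α)(π/L)² ≥ α − c, i.e. α ≤ ((π/L)² + c)/((π/L)² + 1) = (1 + c(L/π)²)/(1 + (L/π)²). (Direct route, valid since c ≤ 0: Poincaré gives c∫u² ≥ c(L/π)²∫(u')², so a(u,u) ≥ (1 + c(L/π)²)∫(u')², while ||u||_{H^1}² ≤ (1 + (L/π)²)∫(u')²; dividing yields the same α.) With (π/L)² = π^2/16 and c = 0, the largest admissible constant is α = ((π/L)² + c)/((π/L)² + 1).
Simplifying, α = π^2/(π^2 + 16).


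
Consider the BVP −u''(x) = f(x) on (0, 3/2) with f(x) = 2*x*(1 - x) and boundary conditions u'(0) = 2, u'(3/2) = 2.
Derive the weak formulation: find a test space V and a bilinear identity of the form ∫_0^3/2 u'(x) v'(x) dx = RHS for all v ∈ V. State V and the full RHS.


V = H^1(0, 3/2) (v unrestricted at boundary; u is determined up to an additive constant); weak form: ∫_0^3/2 u'v' dx = ∫_0^3/2 (2*x*(1 - x)) v dx + 2·v(3/2) − 2·v(0) for all v ∈ V.

Multiply both sides by a test function v and integrate from 0 to 3/2:
  ∫_0^3/2 −u''(x) v(x) dx = ∫_0^3/2 f(x) v(x) dx.
Integrate the LHS by parts once:
  ∫_0^3/2 −u'' v dx = −[u'(x) v(x)]_0^3/2 + ∫_0^3/2 u'(x) v'(x) dx.
Thus ∫_0^3/2 u'(x) v'(x) dx = ∫_0^3/2 f(x) v(x) dx + [u'(x) v(x)]_0^3/2.
Choose V so that boundary terms are either known or forced to vanish.
u has inhomogeneous Neumann u'(0) = 2, u'(3/2) = 2. [u' v]_0^3/2 = (2)·v(3/2) − (2)·v(0) = 2·v(3/2) − 2·v(0). Take V = H^1(0, 3/2); boundary term becomes part of RHS.
Weak formulation: find u (satisfying any essential BC) such that ∫_0^3/2 u'(x) v'(x) dx = ∫_0^3/2 f v dx + 2·v(3/2) − 2·v(0) for all v ∈ V (Neumann data are natural BCs: they enter the RHS as boundary terms).
Substituting f(x) = 2*x*(1 - x), the right-hand side is ∫_0^3/2 (2*x*(1 - x)) v dx + 2·v(3/2) − 2·v(0).
Compatibility check (pure Neumann): taking v ≡ 1 ∈ V gives 0 = ∫_0^3/2 f dx + (2) − (2), i.e. ∫_0^3/2 f dx must equal u'(0) − u'(3/2) = 0. Indeed ∫_0^3/2 (2*x*(1 - x)) dx = 0, so the data are compatible. The solution is then unique only up to an additive constant (fix it e.g. by requiring ∫_0^3/2 u dx = 0).


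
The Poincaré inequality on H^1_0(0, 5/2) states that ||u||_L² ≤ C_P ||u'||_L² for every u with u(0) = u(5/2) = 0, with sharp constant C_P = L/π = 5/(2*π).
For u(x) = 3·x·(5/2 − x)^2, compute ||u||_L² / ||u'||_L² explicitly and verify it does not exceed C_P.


||u||_L² / ||u'||_L² = 5*sqrt(14)/28 < C_P = 5/(2*π).

u(x) = 3·x·(5/2 − x)^2, so u'(x) = 9*x^2 - 30*x + 75/4.
u(x) = 3·x·(5/2 − x)^2 vanishes at x = 0 and x = 5/2, so u ∈ H^1_0(0, 5/2). Differentiate via the product rule and integrate the resulting polynomials term by term.
  ∫_0^5/2 u² dx = ∫_0^5/2 (9*x^6 - 90*x^5 + 675*x^4/2 - 1125*x^3/2 + 5625*x^2/16) dx. Term by term:
    ∫_0^5/2 9*x^6 dx = 703125/896;  ∫_0^5/2 -90*x^5 dx = -234375/64;  ∫_0^5/2 675*x^4/2 dx = 421875/64;
    ∫_0^5/2 -1125*x^3/2 dx = -703125/128;  ∫_0^5/2 5625*x^2/16 dx = 234375/128.
  Sum: 703125/896 − 234375/64 + 421875/64 − 703125/128 + 234375/128 = 46875/896.
  ∫_0^5/2 (u')² dx = ∫_0^5/2 (81*x^4 - 540*x^3 + 2475*x^2/2 - 1125*x + 5625/16) dx. Term by term:
    ∫_0^5/2 81*x^4 dx = 50625/32;  ∫_0^5/2 -540*x^3 dx = -84375/16;  ∫_0^5/2 2475*x^2/2 dx = 103125/16;
    ∫_0^5/2 -1125*x dx = -28125/8;  ∫_0^5/2 5625/16 dx = 28125/32.
  Sum: 50625/32 − 84375/16 + 103125/16 − 28125/8 + 28125/32 = 1875/16.
∫_0^5/2 u² dx = 46875/896, so ||u||_L² = 125*sqrt(42)/112.
∫_0^5/2 (u')² dx = 1875/16, so ||u'||_L² = 25*sqrt(3)/4.
Ratio ||u||_L² / ||u'||_L² = 5*sqrt(14)/28.
Sharp Poincaré constant on H^1_0(0, 5/2) is C_P = L/π = 5/(2*π), achieved by sin(2*π/5·x).
A polynomial bump cannot attain the sharp Poincaré constant (only the first sine eigenfunction does), so the ratio is strictly less than C_P, consistent with ||u||_L² ≤ C_P ||u'||_L².


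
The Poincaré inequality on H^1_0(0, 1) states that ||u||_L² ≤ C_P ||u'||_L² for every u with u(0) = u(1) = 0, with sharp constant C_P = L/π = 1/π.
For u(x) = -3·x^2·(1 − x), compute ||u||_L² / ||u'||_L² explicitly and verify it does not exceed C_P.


||u||_L² / ||u'||_L² = sqrt(14)/14 < C_P = 1/π.

u(x) = -3·x^2·(1 − x), so u'(x) = 3*x*(3*x - 2).
u(x) = -3·x^2·(1 − x) vanishes at x = 0 and x = 1, so u ∈ H^1_0(0, 1). Differentiate via the product rule and integrate the resulting polynomials term by term.
  ∫_0^1 u² dx = ∫_0^1 (9*x^6 - 18*x^5 + 9*x^4) dx. Term by term:
    ∫_0^1 9*x^6 dx = 9/7;  ∫_0^1 -18*x^5 dx = -3;  ∫_0^1 9*x^4 dx = 9/5.
  Sum: 9/7 − 3 + 9/5 = 3/35.
  ∫_0^1 (u')² dx = ∫_0^1 (81*x^4 - 108*x^3 + 36*x^2) dx. Term by term:
    ∫_0^1 81*x^4 dx = 81/5;  ∫_0^1 -108*x^3 dx = -27;  ∫_0^1 36*x^2 dx = 12.
  Sum: 81/5 − 27 + 12 = 6/5.
∫_0^1 u² dx = 3/35, so ||u||_L² = sqrt(105)/35.
∫_0^1 (u')² dx = 6/5, so ||u'||_L² = sqrt(30)/5.
Ratio ||u||_L² / ||u'||_L² = sqrt(14)/14.
Sharp Poincaré constant on H^1_0(0, 1) is C_P = L/π = 1/π, achieved by sin(π·x).
A polynomial bump cannot attain the sharp Poincaré constant (only the first sine eigenfunction does), so the ratio is strictly less than C_P, consistent with ||u||_L² ≤ C_P ||u'||_L².


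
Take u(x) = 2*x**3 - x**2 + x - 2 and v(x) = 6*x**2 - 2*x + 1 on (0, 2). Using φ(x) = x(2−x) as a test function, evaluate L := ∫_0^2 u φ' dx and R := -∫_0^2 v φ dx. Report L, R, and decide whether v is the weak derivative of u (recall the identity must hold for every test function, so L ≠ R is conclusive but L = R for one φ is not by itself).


LHS = -124/15, RHS = -124/15. Yes, v = u' weakly.

u(x) = 2*x**3 - x**2 + x - 2, classical derivative u'(x) = 6*x**2 - 2*x + 1.
φ(x) = x(2−x), so φ'(x) = 2 - 2*x.
Note φ(0) = φ(2) = 0, so the boundary term u·φ vanishes.
LHS = ∫_0^2 u(x) φ'(x) dx = ∫_0^2 (-4*x^4 + 6*x^3 - 4*x^2 + 6*x - 4) dx. Term by term:
  ∫_0^2 -4*x^4 dx = -128/5;  ∫_0^2 6*x^3 dx = 24;  ∫_0^2 -4*x^2 dx = -32/3;
  ∫_0^2 6*x dx = 12;  ∫_0^2 -4 dx = -8.
Sum: -128/5 + 24 − 32/3 + 12 − 8 = -124/15.
So LHS = -124/15.
∫_0^2 v(x) φ(x) dx = ∫_0^2 (-6*x^4 + 14*x^3 - 5*x^2 + 2*x) dx. Term by term:
  ∫_0^2 -6*x^4 dx = -192/5;  ∫_0^2 14*x^3 dx = 56;  ∫_0^2 -5*x^2 dx = -40/3;
  ∫_0^2 2*x dx = 4.
Sum: -192/5 + 56 − 40/3 + 4 = 124/15.
So RHS = -∫_0^2 v(x) φ(x) dx = -124/15.
LHS = RHS, so the identity holds for this test φ.
Moreover u is smooth here and v(x) = u'(x) = 6*x**2 - 2*x + 1 pointwise, so the identity holds for every test function. Hence v is the weak derivative of u.


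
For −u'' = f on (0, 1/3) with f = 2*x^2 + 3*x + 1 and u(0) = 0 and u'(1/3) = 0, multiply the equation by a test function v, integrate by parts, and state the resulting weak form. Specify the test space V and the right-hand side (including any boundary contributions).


V = {v ∈ H^1(0, 1/3) : v(0) = 0} (test functions vanish at x = 0 where u is specified); weak form: ∫_0^1/3 u'v' dx = ∫_0^1/3 (2*x^2 + 3*x + 1) v dx for all v ∈ V.

Multiply both sides by a test function v and integrate from 0 to 1/3:
  ∫_0^1/3 −u''(x) v(x) dx = ∫_0^1/3 f(x) v(x) dx.
Integrate the LHS by parts once:
  ∫_0^1/3 −u'' v dx = −[u'(x) v(x)]_0^1/3 + ∫_0^1/3 u'(x) v'(x) dx.
Thus ∫_0^1/3 u'(x) v'(x) dx = ∫_0^1/3 f(x) v(x) dx + [u'(x) v(x)]_0^1/3.
Choose V so that boundary terms are either known or forced to vanish.
Mixed BC: u(0) = 0 (Dirichlet) and u'(1/3) = 0 (Neumann). Define V = {v ∈ H^1(0, 1/3) : v(0) = 0}. Then [u' v]_0^1/3 = u'(1/3)·v(1/3) − u'(0)·0 = 0.
Weak formulation: find u (satisfying any essential BC) such that ∫_0^1/3 u'(x) v'(x) dx = ∫_0^1/3 f v dx for all v ∈ V (Dirichlet at 0 absorbed into V; the Neumann datum at x = 1/3 is zero, so no boundary term remains).
Substituting f(x) = 2*x^2 + 3*x + 1, the right-hand side is ∫_0^1/3 (2*x^2 + 3*x + 1) v dx.


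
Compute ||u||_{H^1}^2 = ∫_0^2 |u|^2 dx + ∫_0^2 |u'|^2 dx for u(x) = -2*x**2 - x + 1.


||u||_{H^1}^2 = 1384/15

The H^1 norm (squared) on an interval (0, L) is
  ||u||_{H^1}^2 = ∫_0^L u(x)^2 dx + ∫_0^L u'(x)^2 dx.
Compute u'(x) = -4*x - 1.
Then u(x)^2 = 4*x**4 + 4*x**3 - 3*x**2 - 2*x + 1 and u'(x)^2 = 16*x**2 + 8*x + 1.
Integrate each monomial from 0 to 2 using ∫_0^2 c·x^n dx = c·2^(n+1)/(n+1):
  ∫_0^2 u(x)^2 dx = ∫_0^2 (4*x^4 + 4*x^3 - 3*x^2 - 2*x + 1) dx. Term by term:
    ∫_0^2 4*x^4 dx = 128/5;  ∫_0^2 4*x^3 dx = 16;  ∫_0^2 -3*x^2 dx = -8;
    ∫_0^2 -2*x dx = -4;  ∫_0^2 1 dx = 2.
  Sum: 128/5 + 16 − 8 − 4 + 2 = 158/5.
  ∫_0^2 u'(x)^2 dx = ∫_0^2 (16*x^2 + 8*x + 1) dx. Term by term:
    ∫_0^2 16*x^2 dx = 128/3;  ∫_0^2 8*x dx = 16;  ∫_0^2 1 dx = 2.
  Sum: 128/3 + 16 + 2 = 182/3.
Adding: ||u||_{H^1}^2 = 158/5 + 182/3 = 1384/15.


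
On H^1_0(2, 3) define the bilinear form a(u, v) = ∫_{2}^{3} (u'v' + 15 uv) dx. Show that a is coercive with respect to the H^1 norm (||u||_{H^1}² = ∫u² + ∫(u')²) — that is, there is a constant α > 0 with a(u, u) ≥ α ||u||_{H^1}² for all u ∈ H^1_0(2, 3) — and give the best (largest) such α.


α = 1

Coercivity of a(·,·) on H^1_0(2, 3) means a(u, u) ≥ α ||u||_{H^1}² for every u ∈ H^1_0.
The interval has length L = 1, and Poincaré/coercivity depend only on L. Here a(u, u) = ∫(u')² + (15)·∫u².
Here c = 15 ≥ 1, so a(u,u) = ∫(u')² + c∫u² ≥ ∫(u')² + ∫u² = ||u||_{H^1}², i.e. α = 1 works. No larger α is possible: a(u,u) ≥ α||u||_{H^1}² means (1−α)∫(u')² ≥ (α−c)∫u², and for the modes u_n = sin(nπ(x−x₀)/L) (x₀ the left endpoint) one has ∫u_n²/∫(u_n')² = (L/(nπ))² → 0, so a(u_n,u_n)/||u_n||_{H^1}² → 1. Hence the optimal constant is α = 1.
Therefore α = 1.


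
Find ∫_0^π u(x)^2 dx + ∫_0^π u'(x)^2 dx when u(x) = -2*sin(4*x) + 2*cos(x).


||u||_{H^1(0,π)}^2 = -128/15 + 38*π

u'(x) = -2*sin(x) - 8*cos(4*x).
Expand u² and (u')² and integrate term by term on (0, π), using: for integers n ≥ 1, ∫_0^π sin²(nx) dx = ∫_0^π cos²(nx) dx = π/2; for n ≠ n', ∫_0^π sin(nx)sin(n'x) dx = ∫_0^π cos(nx)cos(n'x) dx = 0; and by product-to-sum, ∫_0^π sin(nx)cos(n'x) dx = ½∫_0^π [sin((n+n')x) + sin((n−n')x)] dx, which is 0 when n+n' is even and 2n/(n²−n'²) when n+n' is odd (it need not vanish on (0, π)).
  u² squared terms: (-2)²·∫sin(4x)² dx = 4·π/2 = 2*π;  (2)²·∫cos(x)² dx = 4·π/2 = 2*π.
  u² cross terms: 2·(-2)·(2)·∫sin(4x)·cos(x) dx = -8·(8/15) = -64/15.
  So ∫_0^π u² dx = 2*π + 2*π − 64/15 = -64/15 + 4*π.
  (u')² squared terms: (-8)²·∫cos(4x)² dx = 64·π/2 = 32*π;  (-2)²·∫sin(x)² dx = 4·π/2 = 2*π.
  (u')² cross terms: 2·(-8)·(-2)·∫cos(4x)·sin(x) dx = 32·(-2/15) = -64/15.
  So ∫_0^π (u')² dx = 32*π + 2*π − 64/15 = -64/15 + 34*π.
||u||_{H^1}^2 = (-64/15 + 4*π) + (-64/15 + 34*π) = -128/15 + 38*π.


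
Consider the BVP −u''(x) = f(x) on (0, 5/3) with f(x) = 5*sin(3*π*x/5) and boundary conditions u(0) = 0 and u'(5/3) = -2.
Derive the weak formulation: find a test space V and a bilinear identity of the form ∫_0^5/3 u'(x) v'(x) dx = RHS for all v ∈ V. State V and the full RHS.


V = {v ∈ H^1(0, 5/3) : v(0) = 0} (test functions vanish at x = 0 where u is specified); weak form: ∫_0^5/3 u'v' dx = ∫_0^5/3 (5*sin(3*π*x/5)) v dx − 2·v(5/3) for all v ∈ V.

Multiply both sides by a test function v and integrate from 0 to 5/3:
  ∫_0^5/3 −u''(x) v(x) dx = ∫_0^5/3 f(x) v(x) dx.
Integrate the LHS by parts once:
  ∫_0^5/3 −u'' v dx = −[u'(x) v(x)]_0^5/3 + ∫_0^5/3 u'(x) v'(x) dx.
Thus ∫_0^5/3 u'(x) v'(x) dx = ∫_0^5/3 f(x) v(x) dx + [u'(x) v(x)]_0^5/3.
Choose V so that boundary terms are either known or forced to vanish.
Mixed BC: u(0) = 0 (Dirichlet) and u'(5/3) = -2 (Neumann). Define V = {v ∈ H^1(0, 5/3) : v(0) = 0}. Then [u' v]_0^5/3 = u'(5/3)·v(5/3) − u'(0)·0 = − 2·v(5/3).
Weak formulation: find u (satisfying any essential BC) such that ∫_0^5/3 u'(x) v'(x) dx = ∫_0^5/3 f v dx − 2·v(5/3) for all v ∈ V (Dirichlet at 0 absorbed into V; Neumann datum at x = 5/3 contributes the boundary term).
Substituting f(x) = 5*sin(3*π*x/5), the right-hand side is ∫_0^5/3 (5*sin(3*π*x/5)) v dx − 2·v(5/3).


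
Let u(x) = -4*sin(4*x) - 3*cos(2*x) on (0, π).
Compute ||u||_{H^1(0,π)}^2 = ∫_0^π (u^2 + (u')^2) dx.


||u||_{H^1(0,π)}^2 = 317*π/2

u'(x) = 6*sin(2*x) - 16*cos(4*x).
Expand u² and (u')² and integrate term by term on (0, π), using: for integers n ≥ 1, ∫_0^π sin²(nx) dx = ∫_0^π cos²(nx) dx = π/2; for n ≠ n', ∫_0^π sin(nx)sin(n'x) dx = ∫_0^π cos(nx)cos(n'x) dx = 0; and by product-to-sum, ∫_0^π sin(nx)cos(n'x) dx = ½∫_0^π [sin((n+n')x) + sin((n−n')x)] dx, which is 0 when n+n' is even and 2n/(n²−n'²) when n+n' is odd (it need not vanish on (0, π)).
  u² squared terms: (-4)²·∫sin(4x)² dx = 16·π/2 = 8*π;  (-3)²·∫cos(2x)² dx = 9·π/2 = 9*π/2.
  u² cross terms: 2·(-4)·(-3)·∫sin(4x)·cos(2x) dx = 24·(0) = 0.
  So ∫_0^π u² dx = 8*π + 9*π/2 + 0 = 25*π/2.
  (u')² squared terms: (-16)²·∫cos(4x)² dx = 256·π/2 = 128*π;  (6)²·∫sin(2x)² dx = 36·π/2 = 18*π.
  (u')² cross terms: 2·(-16)·(6)·∫cos(4x)·sin(2x) dx = -192·(0) = 0.
  So ∫_0^π (u')² dx = 128*π + 18*π + 0 = 146*π.
||u||_{H^1}^2 = (25*π/2) + (146*π) = 317*π/2.


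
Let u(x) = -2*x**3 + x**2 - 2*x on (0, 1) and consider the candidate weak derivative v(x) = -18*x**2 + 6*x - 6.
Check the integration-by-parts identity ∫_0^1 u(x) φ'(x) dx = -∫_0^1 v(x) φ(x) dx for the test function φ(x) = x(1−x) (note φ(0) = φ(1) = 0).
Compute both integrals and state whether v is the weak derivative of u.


LHS = 7/15, RHS = 7/5. No, v is not the weak derivative of u.

u(x) = -2*x**3 + x**2 - 2*x, classical derivative u'(x) = -6*x**2 + 2*x - 2.
φ(x) = x(1−x), so φ'(x) = 1 - 2*x.
Note φ(0) = φ(1) = 0, so the boundary term u·φ vanishes.
LHS = ∫_0^1 u(x) φ'(x) dx = ∫_0^1 (4*x^4 - 4*x^3 + 5*x^2 - 2*x) dx. Term by term:
  ∫_0^1 4*x^4 dx = 4/5;  ∫_0^1 -4*x^3 dx = -1;  ∫_0^1 5*x^2 dx = 5/3;
  ∫_0^1 -2*x dx = -1.
Sum: 4/5 − 1 + 5/3 − 1 = 7/15.
So LHS = 7/15.
∫_0^1 v(x) φ(x) dx = ∫_0^1 (18*x^4 - 24*x^3 + 12*x^2 - 6*x) dx. Term by term:
  ∫_0^1 18*x^4 dx = 18/5;  ∫_0^1 -24*x^3 dx = -6;  ∫_0^1 12*x^2 dx = 4;
  ∫_0^1 -6*x dx = -3.
Sum: 18/5 − 6 + 4 − 3 = -7/5.
So RHS = -∫_0^1 v(x) φ(x) dx = 7/5.
LHS − RHS = -14/15 ≠ 0, so the identity fails.
(For a valid weak derivative the identity must hold for EVERY test function, in particular this one. The failure shows v is NOT the weak derivative of u.)
Correct weak derivative would be u'(x) = -6*x**2 + 2*x - 2.
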